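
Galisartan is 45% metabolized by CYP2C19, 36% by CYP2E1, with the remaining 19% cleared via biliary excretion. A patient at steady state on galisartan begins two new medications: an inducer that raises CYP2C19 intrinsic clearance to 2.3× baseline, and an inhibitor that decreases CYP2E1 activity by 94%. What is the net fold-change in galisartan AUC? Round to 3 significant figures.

The CYP2C19 pathway (45% of clearance) is boosted to 2.3× activity: 0.45 × 2.3 = 1.035.
The CYP2E1 pathway (36% of clearance) is reduced to 0.06× activity: 0.36 × 0.06 = 0.0216.
Non-CYP routes (19%) are unchanged.
Relative clearance = 1.035 + 0.0216 + 0.19 = 1.2466.
Net AUC ratio = 1 / 1.2466 = 0.802.

0.802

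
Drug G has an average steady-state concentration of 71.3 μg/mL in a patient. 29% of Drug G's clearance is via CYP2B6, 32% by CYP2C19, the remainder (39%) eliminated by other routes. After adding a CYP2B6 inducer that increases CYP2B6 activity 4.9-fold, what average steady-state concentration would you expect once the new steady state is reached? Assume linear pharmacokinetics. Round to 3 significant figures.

33.5 μg/mL

The CYP2B6 pathway (29% of clearance) rises to 4.9× activity: 0.29 × 4.9 = 1.421.
CYP2C19 (32%) and the residual 39% are unaffected.
CL_new/CL_old = 1.421 + 0.32 + 0.39 = 2.131.
Average steady-state concentration ∝ 1/CL, so new value = 71.3 / 2.131 = 33.5 μg/mL.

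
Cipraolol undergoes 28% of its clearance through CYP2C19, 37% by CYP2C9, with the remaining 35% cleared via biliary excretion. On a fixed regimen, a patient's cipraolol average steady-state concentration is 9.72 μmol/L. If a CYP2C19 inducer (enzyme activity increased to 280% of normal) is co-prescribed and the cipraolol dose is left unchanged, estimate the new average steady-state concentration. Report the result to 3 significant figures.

CYP2C19: 0.28 × 2.8 = 0.784
CYP2C9: 0.37 (unchanged)
Other: 0.35 (unchanged)
CL_new/CL_old = 0.784 + 0.37 + 0.35 = 1.504.
With dosing unchanged, average steady-state concentration scales as 1/CL: 9.72 / 1.504 = 6.46 μmol/L.

6.46 μmol/L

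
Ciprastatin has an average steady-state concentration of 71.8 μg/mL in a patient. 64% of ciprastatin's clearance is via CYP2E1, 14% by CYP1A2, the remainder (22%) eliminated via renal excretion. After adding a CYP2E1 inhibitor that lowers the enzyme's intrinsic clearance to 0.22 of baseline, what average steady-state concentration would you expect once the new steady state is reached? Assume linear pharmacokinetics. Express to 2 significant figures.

1.4 × 10² μg/mL

The CYP2E1 pathway (64% of clearance) is reduced to 0.22× activity: 0.64 × 0.22 = 0.1408.
CYP1A2 (14%) and the residual 22% are unaffected.
CL_new/CL_old = 0.1408 + 0.14 + 0.22 = 0.5008.
New average steady-state concentration = baseline ÷ relative clearance = 71.8 / 0.5008 = 1.4 × 10² μg/mL.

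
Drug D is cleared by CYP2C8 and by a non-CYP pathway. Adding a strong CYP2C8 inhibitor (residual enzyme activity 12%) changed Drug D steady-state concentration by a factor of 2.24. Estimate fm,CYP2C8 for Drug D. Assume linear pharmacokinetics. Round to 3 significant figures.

0.629

Let fm be the CYP2C8 fraction. New clearance relative to baseline = fm × 0.12 + (1 − fm).
Steady-state concentration ratio = 1 / (new CL fraction), so new CL fraction = 1 / 2.24 = 0.4464.
fm × 0.12 + 1 − fm = 0.4464  ⇒  fm × (0.12 − 1) = −0.5536  ⇒  fm = 0.629.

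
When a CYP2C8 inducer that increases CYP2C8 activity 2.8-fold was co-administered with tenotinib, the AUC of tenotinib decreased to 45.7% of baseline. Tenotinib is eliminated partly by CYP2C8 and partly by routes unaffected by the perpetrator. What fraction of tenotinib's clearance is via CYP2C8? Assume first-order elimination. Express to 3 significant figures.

0.660

CL'/CL = 1 / 0.457 = 2.188
2.8·fm + (1 − fm) = 2.188
fm = (2.188 − 1) / (2.8 − 1) = 0.660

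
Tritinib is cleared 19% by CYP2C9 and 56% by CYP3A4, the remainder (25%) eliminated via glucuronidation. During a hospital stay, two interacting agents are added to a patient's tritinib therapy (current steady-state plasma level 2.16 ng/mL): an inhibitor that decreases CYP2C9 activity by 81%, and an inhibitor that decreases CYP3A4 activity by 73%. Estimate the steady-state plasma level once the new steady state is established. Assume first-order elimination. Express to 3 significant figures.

4.94 ng/mL

CYP2C9: 0.19 × 0.19 = 0.0361
CYP3A4: 0.56 × 0.27 = 0.1512
Other: 0.25 (unchanged)
Relative clearance = 0.0361 + 0.1512 + 0.25 = 0.4373.
Dividing the baseline by the relative clearance: 2.16 / 0.4373 = 4.94 ng/mL.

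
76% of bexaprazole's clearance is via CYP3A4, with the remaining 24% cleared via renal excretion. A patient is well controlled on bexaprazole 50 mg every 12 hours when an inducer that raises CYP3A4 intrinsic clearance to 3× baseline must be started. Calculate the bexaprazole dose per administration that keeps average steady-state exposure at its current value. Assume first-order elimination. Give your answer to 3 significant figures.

126 mg

The CYP3A4 pathway (76% of clearance) is boosted to 3× activity: 0.76 × 3 = 2.28.
The remaining 24% of clearance is unaffected.
CL_new/CL_old = 2.28 + 0.24 = 2.52.
Exposure is unchanged when dose changes in proportion to clearance. New dose = 50 mg × 2.52 = 126 mg.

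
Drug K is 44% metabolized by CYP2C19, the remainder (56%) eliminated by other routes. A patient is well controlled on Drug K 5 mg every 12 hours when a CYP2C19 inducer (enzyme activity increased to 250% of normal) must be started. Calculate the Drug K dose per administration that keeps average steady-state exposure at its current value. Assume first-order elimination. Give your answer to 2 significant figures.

8.3 mg

The CYP2C19 pathway (44% of clearance) increases to 2.5× activity: 0.44 × 2.5 = 1.1.
The remaining 56% of clearance is unaffected.
Relative clearance = 1.1 + 0.56 = 1.66.
Exposure is unchanged when dose changes in proportion to clearance. New dose = 5 mg × 1.66 = 8.3 mg.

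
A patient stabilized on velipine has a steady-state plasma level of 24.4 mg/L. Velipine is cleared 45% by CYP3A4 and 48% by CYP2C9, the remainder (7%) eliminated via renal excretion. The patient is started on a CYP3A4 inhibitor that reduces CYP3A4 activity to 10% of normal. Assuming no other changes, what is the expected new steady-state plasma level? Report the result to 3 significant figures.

CYP3A4: 0.45 × 0.1 = 0.045
CYP2C9: 0.48 (unchanged)
Other: 0.07 (unchanged)
New clearance relative to baseline: 0.045 + 0.48 + 0.07 = 0.595.
Steady-state plasma level ∝ 1/CL, so new value = 24.4 / 0.595 = 41.0 mg/L.

41.0 mg/L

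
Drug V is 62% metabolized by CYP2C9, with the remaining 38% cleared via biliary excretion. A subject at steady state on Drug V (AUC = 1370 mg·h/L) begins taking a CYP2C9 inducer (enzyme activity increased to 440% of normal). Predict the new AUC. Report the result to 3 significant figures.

441 mg·h/L

The CYP2C9 pathway (62% of clearance) rises to 4.4× activity: 0.62 × 4.4 = 2.728.
The remaining 38% of clearance is unaffected.
New clearance relative to baseline: 2.728 + 0.38 = 3.108.
AUC ∝ 1/CL, so new value = 1370 / 3.108 = 441 mg·h/L.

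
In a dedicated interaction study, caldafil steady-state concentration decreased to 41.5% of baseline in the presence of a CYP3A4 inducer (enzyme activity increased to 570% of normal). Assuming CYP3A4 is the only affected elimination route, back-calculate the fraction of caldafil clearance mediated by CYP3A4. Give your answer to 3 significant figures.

CL'/CL = 1 / 0.415 = 2.41
5.7·fm + (1 − fm) = 2.41
fm = (2.41 − 1) / (5.7 − 1) = 0.300

0.300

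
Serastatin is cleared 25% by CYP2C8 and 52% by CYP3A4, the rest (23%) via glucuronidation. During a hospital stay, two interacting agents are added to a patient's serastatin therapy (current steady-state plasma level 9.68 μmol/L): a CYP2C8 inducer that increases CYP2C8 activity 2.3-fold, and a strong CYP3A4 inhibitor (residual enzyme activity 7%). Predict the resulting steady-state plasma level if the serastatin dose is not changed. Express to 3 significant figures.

The CYP2C8 pathway (25% of clearance) increases to 2.3× activity: 0.25 × 2.3 = 0.575.
The CYP3A4 pathway (52% of clearance) falls to 0.07× activity: 0.52 × 0.07 = 0.0364.
Non-CYP routes (23%) are unchanged.
CL_new/CL_old = 0.575 + 0.0364 + 0.23 = 0.8414.
Steady-state plasma level ∝ 1/CL: new value = 9.68 / 0.8414 = 11.5 μmol/L.

11.5 μmol/L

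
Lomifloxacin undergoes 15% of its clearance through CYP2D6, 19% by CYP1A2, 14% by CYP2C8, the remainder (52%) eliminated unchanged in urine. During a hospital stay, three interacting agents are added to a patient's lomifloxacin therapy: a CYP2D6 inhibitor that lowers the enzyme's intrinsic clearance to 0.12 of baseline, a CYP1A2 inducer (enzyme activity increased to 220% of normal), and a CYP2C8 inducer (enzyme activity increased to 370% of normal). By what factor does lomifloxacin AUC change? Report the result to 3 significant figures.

0.678

The CYP2D6 pathway (15% of clearance) is reduced to 0.12× activity: 0.15 × 0.12 = 0.018.
The CYP1A2 pathway (19% of clearance) is boosted to 2.2× activity: 0.19 × 2.2 = 0.418.
The CYP2C8 pathway (14% of clearance) rises to 3.7× activity: 0.14 × 3.7 = 0.518.
Non-CYP routes (52%) are unchanged.
New clearance relative to baseline: 0.018 + 0.418 + 0.518 + 0.52 = 1.474.
Because AUC varies inversely with clearance, the combined effect is 1 / 1.474 = 0.678.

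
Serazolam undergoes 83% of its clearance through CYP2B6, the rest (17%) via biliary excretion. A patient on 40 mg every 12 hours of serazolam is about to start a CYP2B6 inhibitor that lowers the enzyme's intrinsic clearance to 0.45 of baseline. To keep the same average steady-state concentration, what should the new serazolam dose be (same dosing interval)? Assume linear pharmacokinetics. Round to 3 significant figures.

The CYP2B6 pathway (83% of clearance) drops to 0.45× activity: 0.83 × 0.45 = 0.3735.
Non-CYP routes (17%) are unchanged.
CL_new/CL_old = 0.3735 + 0.17 = 0.5435.
Css,avg = (dose rate)/CL, so holding Css fixed requires dose ∝ CL: 40 × 0.5435 = 21.7 mg.

21.7 mg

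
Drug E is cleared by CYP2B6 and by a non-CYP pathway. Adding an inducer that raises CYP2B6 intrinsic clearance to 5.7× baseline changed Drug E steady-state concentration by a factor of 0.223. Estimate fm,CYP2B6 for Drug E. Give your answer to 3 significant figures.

Write x for the fraction cleared via CYP2B6. The observed steady-state concentration change means clearance rose to 1/0.223 = 4.484 of baseline.
Setting x·5.7 + (1 − x) = 4.484 and solving: x = (4.484 − 1)/(5.7 − 1) = 0.741.

0.741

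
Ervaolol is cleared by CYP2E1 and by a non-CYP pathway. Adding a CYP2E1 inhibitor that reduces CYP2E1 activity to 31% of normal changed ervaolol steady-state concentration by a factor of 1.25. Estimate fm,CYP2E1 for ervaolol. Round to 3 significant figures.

0.290

CL'/CL = 1 / 1.25 = 0.8
0.31·fm + (1 − fm) = 0.8
fm = (0.8 − 1) / (0.31 − 1) = 0.290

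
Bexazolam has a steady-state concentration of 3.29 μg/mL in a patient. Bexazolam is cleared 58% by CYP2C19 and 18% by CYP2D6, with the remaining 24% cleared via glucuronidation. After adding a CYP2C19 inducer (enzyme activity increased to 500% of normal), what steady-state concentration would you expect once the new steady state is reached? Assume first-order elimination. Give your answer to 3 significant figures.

0.991 μg/mL

The CYP2C19 pathway (58% of clearance) is boosted to 5× activity: 0.58 × 5 = 2.9.
CYP2D6 (18%) and the residual 24% are unaffected.
Relative clearance = 2.9 + 0.18 + 0.24 = 3.32.
Steady-state concentration ∝ 1/CL, so new value = 3.29 / 3.32 = 0.991 μg/mL.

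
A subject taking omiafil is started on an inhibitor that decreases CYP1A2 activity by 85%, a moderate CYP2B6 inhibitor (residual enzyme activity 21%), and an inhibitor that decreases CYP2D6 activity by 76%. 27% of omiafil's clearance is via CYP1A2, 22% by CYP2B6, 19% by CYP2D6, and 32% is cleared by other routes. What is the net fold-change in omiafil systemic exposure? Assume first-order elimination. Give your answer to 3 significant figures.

2.21

The CYP1A2 pathway (27% of clearance) drops to 0.15× activity: 0.27 × 0.15 = 0.0405.
The CYP2B6 pathway (22% of clearance) is reduced to 0.21× activity: 0.22 × 0.21 = 0.0462.
The CYP2D6 pathway (19% of clearance) is reduced to 0.24× activity: 0.19 × 0.24 = 0.0456.
Non-CYP routes (32%) are unchanged.
New clearance relative to baseline: 0.0405 + 0.0462 + 0.0456 + 0.32 = 0.4523.
Systemic exposure ∝ 1/CL: fold-change = 1 / 0.4523 = 2.21.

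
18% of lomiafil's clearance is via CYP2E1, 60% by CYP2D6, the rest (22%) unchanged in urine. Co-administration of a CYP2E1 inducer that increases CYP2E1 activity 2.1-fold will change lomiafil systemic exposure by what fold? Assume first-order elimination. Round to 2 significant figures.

The CYP2E1 pathway (18% of clearance) rises to 2.1× activity: 0.18 × 2.1 = 0.378.
CYP2D6 (60%) and the residual 22% are unaffected.
Relative clearance = 0.378 + 0.6 + 0.22 = 1.198.
Systemic exposure ratio = CL_old/CL_new = 1 / 1.198 = 0.83.

0.83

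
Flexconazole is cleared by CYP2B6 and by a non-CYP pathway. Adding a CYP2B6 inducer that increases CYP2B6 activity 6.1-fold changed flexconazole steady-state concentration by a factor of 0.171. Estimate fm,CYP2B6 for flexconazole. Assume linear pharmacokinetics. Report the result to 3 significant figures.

0.951

Call the CYP2B6 fraction fm. After the interaction, CL_new/CL_old = fm × 6.1 + (1 − fm).
Steady-state concentration ratio = 1 / (new CL fraction), so new CL fraction = 1 / 0.171 = 5.848.
fm × 6.1 + 1 − fm = 5.848  ⇒  fm × (6.1 − 1) = 4.848  ⇒  fm = 0.951.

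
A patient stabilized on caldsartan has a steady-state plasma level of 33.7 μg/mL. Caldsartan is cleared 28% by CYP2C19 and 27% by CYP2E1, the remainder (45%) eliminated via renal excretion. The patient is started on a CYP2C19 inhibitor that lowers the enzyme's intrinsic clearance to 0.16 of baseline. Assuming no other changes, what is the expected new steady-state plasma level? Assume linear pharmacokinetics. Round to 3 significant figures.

44.1 μg/mL

The CYP2C19 pathway (28% of clearance) is reduced to 0.16× activity: 0.28 × 0.16 = 0.0448.
CYP2E1 (27%) and the residual 45% are unaffected.
New clearance relative to baseline: 0.0448 + 0.27 + 0.45 = 0.7648.
Steady-state plasma level ∝ 1/CL, so new value = 33.7 / 0.7648 = 44.1 μg/mL.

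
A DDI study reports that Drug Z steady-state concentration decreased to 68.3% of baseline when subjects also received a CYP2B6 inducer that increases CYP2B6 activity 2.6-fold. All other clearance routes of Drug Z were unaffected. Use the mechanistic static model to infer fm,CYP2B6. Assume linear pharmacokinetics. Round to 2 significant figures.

CL'/CL = 1 / 0.683 = 1.464
2.6·fm + (1 − fm) = 1.464
fm = (1.464 − 1) / (2.6 − 1) = 0.29

0.29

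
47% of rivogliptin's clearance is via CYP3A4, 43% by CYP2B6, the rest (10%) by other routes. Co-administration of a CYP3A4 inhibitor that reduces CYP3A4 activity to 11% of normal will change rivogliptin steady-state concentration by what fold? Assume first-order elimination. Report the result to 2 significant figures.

CYP3A4: 0.47 × 0.11 = 0.0517
CYP2B6: 0.43 (unchanged)
Other: 0.1 (unchanged)
Relative clearance = 0.0517 + 0.43 + 0.1 = 0.5817.
Steady-state concentration is inversely proportional to clearance, so the fold-change is 1 / 0.5817 = 1.7.

1.7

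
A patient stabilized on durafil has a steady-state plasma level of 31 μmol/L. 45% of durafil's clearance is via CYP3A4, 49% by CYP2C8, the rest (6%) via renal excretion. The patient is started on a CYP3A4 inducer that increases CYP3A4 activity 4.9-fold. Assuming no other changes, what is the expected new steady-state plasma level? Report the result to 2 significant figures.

11 μmol/L

The CYP3A4 pathway (45% of clearance) increases to 4.9× activity: 0.45 × 4.9 = 2.205.
CYP2C8 (49%) and the residual 6% are unaffected.
CL_new/CL_old = 2.205 + 0.49 + 0.06 = 2.755.
New steady-state plasma level = baseline ÷ relative clearance = 31 / 2.755 = 11 μmol/L.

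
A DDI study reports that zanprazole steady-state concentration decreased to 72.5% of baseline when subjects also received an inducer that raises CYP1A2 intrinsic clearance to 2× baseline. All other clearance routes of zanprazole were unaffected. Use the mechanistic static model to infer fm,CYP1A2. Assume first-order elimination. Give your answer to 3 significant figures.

0.379

Let x = fm,CYP1A2. Because steady-state concentration ∝ 1/CL, relative clearance rose to 1/0.725 = 1.379.
Setting x·2 + (1 − x) = 1.379 and solving: x = (1.379 − 1)/(2 − 1) = 0.379.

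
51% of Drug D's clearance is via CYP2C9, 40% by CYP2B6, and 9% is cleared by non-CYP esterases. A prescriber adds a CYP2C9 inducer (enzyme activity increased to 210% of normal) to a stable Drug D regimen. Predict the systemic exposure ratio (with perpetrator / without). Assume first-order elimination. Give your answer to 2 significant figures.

0.64

The CYP2C9 pathway (51% of clearance) increases to 2.1× activity: 0.51 × 2.1 = 1.071.
CYP2B6 (40%) and the residual 9% are unaffected.
CL_new/CL_old = 1.071 + 0.4 + 0.09 = 1.561.
Systemic exposure is inversely proportional to clearance, so the fold-change is 1 / 1.561 = 0.64.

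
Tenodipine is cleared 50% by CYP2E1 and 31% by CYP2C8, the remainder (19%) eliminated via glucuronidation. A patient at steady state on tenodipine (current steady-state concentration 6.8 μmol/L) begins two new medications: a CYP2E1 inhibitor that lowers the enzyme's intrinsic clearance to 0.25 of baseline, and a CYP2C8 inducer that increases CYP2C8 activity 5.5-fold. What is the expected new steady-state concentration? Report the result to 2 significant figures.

3.4 μmol/L

The CYP2E1 pathway (50% of clearance) drops to 0.25× activity: 0.5 × 0.25 = 0.125.
The CYP2C8 pathway (31% of clearance) is boosted to 5.5× activity: 0.31 × 5.5 = 1.705.
Non-CYP routes (19%) are unchanged.
New clearance relative to baseline: 0.125 + 1.705 + 0.19 = 2.02.
New steady-state concentration = 6.8 / 2.02 = 3.4 μmol/L (concentration scales inversely with clearance).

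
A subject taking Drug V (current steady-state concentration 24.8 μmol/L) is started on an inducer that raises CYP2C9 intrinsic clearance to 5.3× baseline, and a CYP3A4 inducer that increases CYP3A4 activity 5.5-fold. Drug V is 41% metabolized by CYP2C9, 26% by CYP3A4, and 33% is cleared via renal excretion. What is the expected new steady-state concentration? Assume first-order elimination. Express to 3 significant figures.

The CYP2C9 pathway (41% of clearance) increases to 5.3× activity: 0.41 × 5.3 = 2.173.
The CYP3A4 pathway (26% of clearance) rises to 5.5× activity: 0.26 × 5.5 = 1.43.
Non-CYP routes (33%) are unchanged.
CL_new/CL_old = 2.173 + 1.43 + 0.33 = 3.933.
Steady-state concentration ∝ 1/CL: new value = 24.8 / 3.933 = 6.31 μmol/L.

6.31 μmol/L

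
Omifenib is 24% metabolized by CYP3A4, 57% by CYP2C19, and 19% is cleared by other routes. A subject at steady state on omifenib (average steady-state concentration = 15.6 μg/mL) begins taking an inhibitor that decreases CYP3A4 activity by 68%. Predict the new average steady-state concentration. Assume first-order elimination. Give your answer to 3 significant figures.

The CYP3A4 pathway (24% of clearance) is reduced to 0.32× activity: 0.24 × 0.32 = 0.0768.
CYP2C19 (57%) and the residual 19% are unaffected.
CL_new/CL_old = 0.0768 + 0.57 + 0.19 = 0.8368.
New average steady-state concentration = baseline ÷ relative clearance = 15.6 / 0.8368 = 18.6 μg/mL.

18.6 μg/mL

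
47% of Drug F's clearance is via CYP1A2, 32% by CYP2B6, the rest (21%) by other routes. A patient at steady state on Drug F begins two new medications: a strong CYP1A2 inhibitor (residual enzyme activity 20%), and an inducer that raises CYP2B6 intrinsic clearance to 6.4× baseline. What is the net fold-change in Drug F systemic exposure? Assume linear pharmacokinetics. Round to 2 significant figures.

0.43

CYP1A2: 0.47 × 0.2 = 0.094
CYP2B6: 0.32 × 6.4 = 2.048
Other: 0.21 (unchanged)
New clearance relative to baseline: 0.094 + 2.048 + 0.21 = 2.352.
Net systemic exposure ratio = 1 / 2.352 = 0.43.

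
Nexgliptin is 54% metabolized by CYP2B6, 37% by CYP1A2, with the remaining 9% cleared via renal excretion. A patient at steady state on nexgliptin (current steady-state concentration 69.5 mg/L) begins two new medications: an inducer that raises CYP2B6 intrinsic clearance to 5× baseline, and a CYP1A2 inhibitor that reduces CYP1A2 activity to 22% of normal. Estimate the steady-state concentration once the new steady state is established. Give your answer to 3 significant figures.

24.2 mg/L

The CYP2B6 pathway (54% of clearance) rises to 5× activity: 0.54 × 5 = 2.7.
The CYP1A2 pathway (37% of clearance) falls to 0.22× activity: 0.37 × 0.22 = 0.0814.
Non-CYP routes (9%) are unchanged.
New clearance relative to baseline: 2.7 + 0.0814 + 0.09 = 2.8714.
New steady-state concentration = 69.5 / 2.8714 = 24.2 mg/L (concentration scales inversely with clearance).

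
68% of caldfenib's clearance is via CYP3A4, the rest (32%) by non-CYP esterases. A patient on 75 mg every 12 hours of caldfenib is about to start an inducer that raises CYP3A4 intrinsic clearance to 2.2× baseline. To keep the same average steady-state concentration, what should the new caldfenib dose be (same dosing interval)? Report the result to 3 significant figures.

The CYP3A4 pathway (68% of clearance) is boosted to 2.2× activity: 0.68 × 2.2 = 1.496.
Non-CYP routes (32%) are unchanged.
CL_new/CL_old = 1.496 + 0.32 = 1.816.
Exposure is unchanged when dose changes in proportion to clearance. New dose = 75 mg × 1.816 = 136 mg.

136 mg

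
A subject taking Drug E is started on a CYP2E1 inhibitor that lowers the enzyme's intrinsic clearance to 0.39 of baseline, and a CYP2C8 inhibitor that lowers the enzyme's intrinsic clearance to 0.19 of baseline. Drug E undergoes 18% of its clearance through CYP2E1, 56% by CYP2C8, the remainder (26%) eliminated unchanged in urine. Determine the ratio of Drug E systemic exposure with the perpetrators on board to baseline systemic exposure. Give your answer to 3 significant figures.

CYP2E1: 0.18 × 0.39 = 0.0702
CYP2C8: 0.56 × 0.19 = 0.1064
Other: 0.26 (unchanged)
Relative clearance = 0.0702 + 0.1064 + 0.26 = 0.4366.
Because systemic exposure varies inversely with clearance, the combined effect is 1 / 0.4366 = 2.29.

2.29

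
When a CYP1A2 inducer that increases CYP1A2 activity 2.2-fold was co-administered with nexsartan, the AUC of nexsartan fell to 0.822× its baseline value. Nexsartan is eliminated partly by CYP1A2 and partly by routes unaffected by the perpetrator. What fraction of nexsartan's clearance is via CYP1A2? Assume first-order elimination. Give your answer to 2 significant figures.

0.18

CL'/CL = 1 / 0.822 = 1.217
2.2·fm + (1 − fm) = 1.217
fm = (1.217 − 1) / (2.2 − 1) = 0.18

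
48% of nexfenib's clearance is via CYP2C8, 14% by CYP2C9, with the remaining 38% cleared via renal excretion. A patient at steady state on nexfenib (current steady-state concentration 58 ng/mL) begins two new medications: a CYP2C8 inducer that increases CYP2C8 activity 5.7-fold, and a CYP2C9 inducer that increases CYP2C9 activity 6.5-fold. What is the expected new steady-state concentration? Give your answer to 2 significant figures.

The CYP2C8 pathway (48% of clearance) increases to 5.7× activity: 0.48 × 5.7 = 2.736.
The CYP2C9 pathway (14% of clearance) rises to 6.5× activity: 0.14 × 6.5 = 0.91.
The remaining 38% of clearance is unaffected.
New clearance relative to baseline: 2.736 + 0.91 + 0.38 = 4.026.
New steady-state concentration = 58 / 4.026 = 14 ng/mL (concentration scales inversely with clearance).

14 ng/mL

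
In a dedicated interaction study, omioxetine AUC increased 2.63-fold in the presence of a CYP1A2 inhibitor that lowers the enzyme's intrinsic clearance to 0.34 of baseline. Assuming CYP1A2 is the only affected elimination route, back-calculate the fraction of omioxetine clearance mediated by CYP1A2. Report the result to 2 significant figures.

CL'/CL = 1 / 2.63 = 0.3802
0.34·fm + (1 − fm) = 0.3802
fm = (0.3802 − 1) / (0.34 − 1) = 0.94

0.94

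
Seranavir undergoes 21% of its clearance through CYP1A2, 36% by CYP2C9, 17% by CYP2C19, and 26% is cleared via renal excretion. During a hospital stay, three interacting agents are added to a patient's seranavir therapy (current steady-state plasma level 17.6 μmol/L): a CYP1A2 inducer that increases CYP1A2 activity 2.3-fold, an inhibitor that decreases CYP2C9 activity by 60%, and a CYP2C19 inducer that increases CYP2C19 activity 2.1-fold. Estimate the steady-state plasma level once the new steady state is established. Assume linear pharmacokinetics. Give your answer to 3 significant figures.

14.1 μmol/L

The CYP1A2 pathway (21% of clearance) increases to 2.3× activity: 0.21 × 2.3 = 0.483.
The CYP2C9 pathway (36% of clearance) drops to 0.4× activity: 0.36 × 0.4 = 0.144.
The CYP2C19 pathway (17% of clearance) is boosted to 2.1× activity: 0.17 × 2.1 = 0.357.
The remaining 26% of clearance is unaffected.
Relative clearance = 0.483 + 0.144 + 0.357 + 0.26 = 1.244.
Dividing the baseline by the relative clearance: 17.6 / 1.244 = 14.1 μmol/L.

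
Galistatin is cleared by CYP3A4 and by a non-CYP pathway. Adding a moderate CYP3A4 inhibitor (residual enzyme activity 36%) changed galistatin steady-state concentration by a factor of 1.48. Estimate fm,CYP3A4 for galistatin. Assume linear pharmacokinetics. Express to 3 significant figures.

CL'/CL = 1 / 1.48 = 0.6757
0.36·fm + (1 − fm) = 0.6757
fm = (0.6757 − 1) / (0.36 − 1) = 0.507

0.507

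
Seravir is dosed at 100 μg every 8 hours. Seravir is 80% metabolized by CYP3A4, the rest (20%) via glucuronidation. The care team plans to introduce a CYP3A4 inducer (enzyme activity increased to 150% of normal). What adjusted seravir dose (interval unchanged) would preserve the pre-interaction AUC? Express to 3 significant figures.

140 μg

CYP3A4: 0.8 × 1.5 = 1.2
Other: 0.2 (unchanged)
Relative clearance = 1.2 + 0.2 = 1.4.
Css,avg = (dose rate)/CL, so holding Css fixed requires dose ∝ CL: 100 × 1.4 = 140 μg.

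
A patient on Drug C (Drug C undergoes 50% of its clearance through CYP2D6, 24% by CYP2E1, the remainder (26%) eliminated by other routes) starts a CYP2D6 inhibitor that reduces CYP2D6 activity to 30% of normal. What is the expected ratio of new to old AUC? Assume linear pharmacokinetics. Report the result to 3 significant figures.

1.54

The CYP2D6 pathway (50% of clearance) drops to 0.3× activity: 0.5 × 0.3 = 0.15.
CYP2E1 (24%) and the residual 26% are unaffected.
Relative clearance = 0.15 + 0.24 + 0.26 = 0.65.
Since AUC ∝ 1/CL, the ratio is 1 / 0.65 = 1.54.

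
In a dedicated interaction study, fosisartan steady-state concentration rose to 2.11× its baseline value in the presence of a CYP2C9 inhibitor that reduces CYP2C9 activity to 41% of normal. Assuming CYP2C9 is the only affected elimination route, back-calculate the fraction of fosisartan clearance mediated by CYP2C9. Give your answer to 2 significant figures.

0.89

CL'/CL = 1 / 2.11 = 0.4739
0.41·fm + (1 − fm) = 0.4739
fm = (0.4739 − 1) / (0.41 − 1) = 0.89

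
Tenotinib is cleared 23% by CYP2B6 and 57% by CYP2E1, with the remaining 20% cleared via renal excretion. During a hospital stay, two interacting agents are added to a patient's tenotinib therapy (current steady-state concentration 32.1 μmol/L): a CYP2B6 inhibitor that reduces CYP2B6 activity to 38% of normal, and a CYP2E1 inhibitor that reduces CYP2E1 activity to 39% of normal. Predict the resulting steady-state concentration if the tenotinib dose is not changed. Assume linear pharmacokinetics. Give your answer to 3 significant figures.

63.0 μmol/L

The CYP2B6 pathway (23% of clearance) falls to 0.38× activity: 0.23 × 0.38 = 0.0874.
The CYP2E1 pathway (57% of clearance) drops to 0.39× activity: 0.57 × 0.39 = 0.2223.
The remaining 20% of clearance is unaffected.
Relative clearance = 0.0874 + 0.2223 + 0.2 = 0.5097.
New steady-state concentration = 32.1 / 0.5097 = 63.0 μmol/L (concentration scales inversely with clearance).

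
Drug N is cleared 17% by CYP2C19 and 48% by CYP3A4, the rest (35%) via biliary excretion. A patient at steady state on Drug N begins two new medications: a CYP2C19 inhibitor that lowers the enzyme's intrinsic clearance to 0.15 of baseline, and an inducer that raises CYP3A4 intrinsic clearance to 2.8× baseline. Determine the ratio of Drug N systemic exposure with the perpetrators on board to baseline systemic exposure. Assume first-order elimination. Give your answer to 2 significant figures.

CYP2C19: 0.17 × 0.15 = 0.0255
CYP3A4: 0.48 × 2.8 = 1.344
Other: 0.35 (unchanged)
CL_new/CL_old = 0.0255 + 1.344 + 0.35 = 1.7195.
Net systemic exposure ratio = 1 / 1.7195 = 0.58.

0.58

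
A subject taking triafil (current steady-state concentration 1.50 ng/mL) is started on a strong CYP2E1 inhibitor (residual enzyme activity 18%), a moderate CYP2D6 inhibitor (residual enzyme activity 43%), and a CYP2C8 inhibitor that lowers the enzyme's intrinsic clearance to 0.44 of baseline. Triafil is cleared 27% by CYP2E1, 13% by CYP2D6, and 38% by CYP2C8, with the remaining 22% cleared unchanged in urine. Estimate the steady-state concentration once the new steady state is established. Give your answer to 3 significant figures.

CYP2E1: 0.27 × 0.18 = 0.0486
CYP2D6: 0.13 × 0.43 = 0.0559
CYP2C8: 0.38 × 0.44 = 0.1672
Other: 0.22 (unchanged)
New clearance relative to baseline: 0.0486 + 0.0559 + 0.1672 + 0.22 = 0.4917.
Steady-state concentration ∝ 1/CL: new value = 1.50 / 0.4917 = 3.05 ng/mL.

3.05 ng/mL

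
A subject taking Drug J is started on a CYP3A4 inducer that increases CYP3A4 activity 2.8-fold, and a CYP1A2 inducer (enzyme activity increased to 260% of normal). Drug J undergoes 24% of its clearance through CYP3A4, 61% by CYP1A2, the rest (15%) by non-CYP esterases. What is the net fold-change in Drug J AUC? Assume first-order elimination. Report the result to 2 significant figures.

The CYP3A4 pathway (24% of clearance) increases to 2.8× activity: 0.24 × 2.8 = 0.672.
The CYP1A2 pathway (61% of clearance) rises to 2.6× activity: 0.61 × 2.6 = 1.586.
Non-CYP routes (15%) are unchanged.
New clearance relative to baseline: 0.672 + 1.586 + 0.15 = 2.408.
Net AUC ratio = 1 / 2.408 = 0.42.

0.42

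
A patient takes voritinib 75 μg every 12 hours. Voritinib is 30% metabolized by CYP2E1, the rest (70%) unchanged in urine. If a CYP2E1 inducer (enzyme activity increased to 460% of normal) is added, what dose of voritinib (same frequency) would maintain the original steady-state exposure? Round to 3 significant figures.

156 μg

CYP2E1: 0.3 × 4.6 = 1.38
Other: 0.7 (unchanged)
Relative clearance = 1.38 + 0.7 = 2.08.
To maintain the same steady-state level, dose must scale with clearance: new dose = 75 × 2.08 = 156 μg.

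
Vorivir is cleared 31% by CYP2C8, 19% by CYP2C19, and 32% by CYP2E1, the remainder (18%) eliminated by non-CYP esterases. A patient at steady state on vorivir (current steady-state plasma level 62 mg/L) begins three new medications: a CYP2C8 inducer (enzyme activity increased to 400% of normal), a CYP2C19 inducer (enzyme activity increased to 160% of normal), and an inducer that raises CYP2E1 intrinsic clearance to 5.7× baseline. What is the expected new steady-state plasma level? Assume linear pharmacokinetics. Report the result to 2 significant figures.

The CYP2C8 pathway (31% of clearance) rises to 4× activity: 0.31 × 4 = 1.24.
The CYP2C19 pathway (19% of clearance) increases to 1.6× activity: 0.19 × 1.6 = 0.304.
The CYP2E1 pathway (32% of clearance) is boosted to 5.7× activity: 0.32 × 5.7 = 1.824.
The remaining 18% of clearance is unaffected.
Relative clearance = 1.24 + 0.304 + 1.824 + 0.18 = 3.548.
Dividing the baseline by the relative clearance: 62 / 3.548 = 17 mg/L.

17 mg/L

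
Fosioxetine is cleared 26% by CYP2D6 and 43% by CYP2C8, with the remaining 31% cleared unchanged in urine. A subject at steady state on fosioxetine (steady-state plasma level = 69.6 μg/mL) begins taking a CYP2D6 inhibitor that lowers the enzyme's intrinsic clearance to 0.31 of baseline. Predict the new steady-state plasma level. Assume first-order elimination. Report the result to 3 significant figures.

The CYP2D6 pathway (26% of clearance) is reduced to 0.31× activity: 0.26 × 0.31 = 0.0806.
CYP2C8 (43%) and the residual 31% are unaffected.
Relative clearance = 0.0806 + 0.43 + 0.31 = 0.8206.
New steady-state plasma level = baseline ÷ relative clearance = 69.6 / 0.8206 = 84.8 μg/mL.

84.8 μg/mL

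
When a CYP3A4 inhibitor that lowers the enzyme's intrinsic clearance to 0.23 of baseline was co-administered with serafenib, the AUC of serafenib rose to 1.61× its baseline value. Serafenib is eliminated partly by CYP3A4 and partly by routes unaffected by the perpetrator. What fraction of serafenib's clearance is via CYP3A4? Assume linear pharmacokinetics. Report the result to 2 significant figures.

CL'/CL = 1 / 1.61 = 0.6211
0.23·fm + (1 − fm) = 0.6211
fm = (0.6211 − 1) / (0.23 − 1) = 0.49

0.49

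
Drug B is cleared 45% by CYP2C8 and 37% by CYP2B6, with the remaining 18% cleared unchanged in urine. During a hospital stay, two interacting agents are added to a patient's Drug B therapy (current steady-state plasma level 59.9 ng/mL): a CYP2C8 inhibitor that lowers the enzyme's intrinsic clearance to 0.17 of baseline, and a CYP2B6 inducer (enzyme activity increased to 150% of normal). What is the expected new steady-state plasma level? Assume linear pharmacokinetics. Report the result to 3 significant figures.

73.8 ng/mL

CYP2C8: 0.45 × 0.17 = 0.0765
CYP2B6: 0.37 × 1.5 = 0.555
Other: 0.18 (unchanged)
New clearance relative to baseline: 0.0765 + 0.555 + 0.18 = 0.8115.
Steady-state plasma level ∝ 1/CL: new value = 59.9 / 0.8115 = 73.8 ng/mL.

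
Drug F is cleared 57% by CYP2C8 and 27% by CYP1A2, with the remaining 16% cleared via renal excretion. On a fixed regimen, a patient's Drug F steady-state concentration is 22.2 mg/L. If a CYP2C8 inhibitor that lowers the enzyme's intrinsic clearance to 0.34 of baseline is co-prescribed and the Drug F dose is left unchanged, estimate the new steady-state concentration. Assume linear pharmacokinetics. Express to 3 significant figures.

The CYP2C8 pathway (57% of clearance) falls to 0.34× activity: 0.57 × 0.34 = 0.1938.
CYP1A2 (27%) and the residual 16% are unaffected.
New clearance relative to baseline: 0.1938 + 0.27 + 0.16 = 0.6238.
With dosing unchanged, steady-state concentration scales as 1/CL: 22.2 / 0.6238 = 35.6 mg/L.

35.6 mg/L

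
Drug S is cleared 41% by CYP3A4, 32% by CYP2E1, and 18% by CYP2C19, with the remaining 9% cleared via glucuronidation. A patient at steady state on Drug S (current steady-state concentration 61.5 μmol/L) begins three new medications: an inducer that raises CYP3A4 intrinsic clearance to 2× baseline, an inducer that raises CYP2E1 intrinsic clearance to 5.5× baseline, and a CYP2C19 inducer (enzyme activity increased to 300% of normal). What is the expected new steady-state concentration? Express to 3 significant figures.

19.2 μmol/L

CYP3A4: 0.41 × 2 = 0.82
CYP2E1: 0.32 × 5.5 = 1.76
CYP2C19: 0.18 × 3 = 0.54
Other: 0.09 (unchanged)
CL_new/CL_old = 0.82 + 1.76 + 0.54 + 0.09 = 3.21.
New steady-state concentration = 61.5 / 3.21 = 19.2 μmol/L (concentration scales inversely with clearance).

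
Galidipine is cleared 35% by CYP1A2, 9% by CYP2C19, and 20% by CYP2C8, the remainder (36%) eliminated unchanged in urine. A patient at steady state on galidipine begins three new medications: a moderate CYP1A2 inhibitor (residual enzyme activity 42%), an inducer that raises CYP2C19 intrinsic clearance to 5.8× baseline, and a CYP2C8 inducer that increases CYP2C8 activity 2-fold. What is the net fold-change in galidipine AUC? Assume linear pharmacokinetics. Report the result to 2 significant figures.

CYP1A2: 0.35 × 0.42 = 0.147
CYP2C19: 0.09 × 5.8 = 0.522
CYP2C8: 0.2 × 2 = 0.4
Other: 0.36 (unchanged)
CL_new/CL_old = 0.147 + 0.522 + 0.4 + 0.36 = 1.429.
AUC ∝ 1/CL: fold-change = 1 / 1.429 = 0.70.

0.70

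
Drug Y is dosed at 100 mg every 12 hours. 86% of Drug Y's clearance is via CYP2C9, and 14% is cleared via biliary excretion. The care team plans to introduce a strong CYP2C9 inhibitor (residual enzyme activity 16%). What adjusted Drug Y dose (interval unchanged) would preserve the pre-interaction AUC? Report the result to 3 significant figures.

27.8 mg

CYP2C9: 0.86 × 0.16 = 0.1376
Other: 0.14 (unchanged)
Relative clearance = 0.1376 + 0.14 = 0.2776.
Css,avg = (dose rate)/CL, so holding Css fixed requires dose ∝ CL: 100 × 0.2776 = 27.8 mg.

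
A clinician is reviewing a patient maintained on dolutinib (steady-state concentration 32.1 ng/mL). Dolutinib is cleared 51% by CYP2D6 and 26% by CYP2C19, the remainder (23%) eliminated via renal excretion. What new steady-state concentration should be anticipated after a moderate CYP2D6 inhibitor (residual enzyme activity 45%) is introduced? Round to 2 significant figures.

45 ng/mL

The CYP2D6 pathway (51% of clearance) falls to 0.45× activity: 0.51 × 0.45 = 0.2295.
CYP2C19 (26%) and the residual 23% are unaffected.
Relative clearance = 0.2295 + 0.26 + 0.23 = 0.7195.
With dosing unchanged, steady-state concentration scales as 1/CL: 32.1 / 0.7195 = 45 ng/mL.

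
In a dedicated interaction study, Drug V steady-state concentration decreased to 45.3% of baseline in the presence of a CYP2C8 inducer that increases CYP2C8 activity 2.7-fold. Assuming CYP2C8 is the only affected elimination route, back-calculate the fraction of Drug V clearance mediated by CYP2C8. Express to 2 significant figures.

0.71

CL'/CL = 1 / 0.453 = 2.208
2.7·fm + (1 − fm) = 2.208
fm = (2.208 − 1) / (2.7 − 1) = 0.71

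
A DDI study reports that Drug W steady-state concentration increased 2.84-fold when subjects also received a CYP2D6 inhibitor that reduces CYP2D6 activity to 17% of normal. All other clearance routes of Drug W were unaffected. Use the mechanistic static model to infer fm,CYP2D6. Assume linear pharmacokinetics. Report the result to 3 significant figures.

0.781

Let x = fm,CYP2D6. Because steady-state concentration ∝ 1/CL, relative clearance fell to 1/2.84 = 0.3521.
Setting x·0.17 + (1 − x) = 0.3521 and solving: x = (0.3521 − 1)/(0.17 − 1) = 0.781.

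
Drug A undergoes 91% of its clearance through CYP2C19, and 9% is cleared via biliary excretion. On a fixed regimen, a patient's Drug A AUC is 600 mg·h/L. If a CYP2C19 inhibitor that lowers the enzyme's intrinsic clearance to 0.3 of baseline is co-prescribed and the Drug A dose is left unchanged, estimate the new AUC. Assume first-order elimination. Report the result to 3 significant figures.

1.65 × 10³ mg·h/L

CYP2C19: 0.91 × 0.3 = 0.273
Other: 0.09 (unchanged)
CL_new/CL_old = 0.273 + 0.09 = 0.363.
AUC ∝ 1/CL, so new value = 600 / 0.363 = 1.65 × 10³ mg·h/L.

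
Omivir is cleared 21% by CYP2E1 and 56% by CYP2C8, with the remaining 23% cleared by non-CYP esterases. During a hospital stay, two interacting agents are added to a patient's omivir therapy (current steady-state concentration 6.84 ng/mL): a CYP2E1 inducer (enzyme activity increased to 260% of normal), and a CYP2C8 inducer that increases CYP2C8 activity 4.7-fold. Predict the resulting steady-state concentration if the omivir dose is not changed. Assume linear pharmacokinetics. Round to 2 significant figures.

2.0 ng/mL

CYP2E1: 0.21 × 2.6 = 0.546
CYP2C8: 0.56 × 4.7 = 2.632
Other: 0.23 (unchanged)
CL_new/CL_old = 0.546 + 2.632 + 0.23 = 3.408.
New steady-state concentration = 6.84 / 3.408 = 2.0 ng/mL (concentration scales inversely with clearance).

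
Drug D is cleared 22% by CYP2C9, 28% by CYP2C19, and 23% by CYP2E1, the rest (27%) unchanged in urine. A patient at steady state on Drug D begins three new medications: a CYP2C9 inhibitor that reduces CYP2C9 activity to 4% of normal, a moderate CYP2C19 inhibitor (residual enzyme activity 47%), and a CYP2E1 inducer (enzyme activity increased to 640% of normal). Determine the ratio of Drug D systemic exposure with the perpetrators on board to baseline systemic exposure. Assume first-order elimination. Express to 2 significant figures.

The CYP2C9 pathway (22% of clearance) falls to 0.04× activity: 0.22 × 0.04 = 0.0088.
The CYP2C19 pathway (28% of clearance) is reduced to 0.47× activity: 0.28 × 0.47 = 0.1316.
The CYP2E1 pathway (23% of clearance) is boosted to 6.4× activity: 0.23 × 6.4 = 1.472.
Non-CYP routes (27%) are unchanged.
CL_new/CL_old = 0.0088 + 0.1316 + 1.472 + 0.27 = 1.8824.
Net systemic exposure ratio = 1 / 1.8824 = 0.53.

0.53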